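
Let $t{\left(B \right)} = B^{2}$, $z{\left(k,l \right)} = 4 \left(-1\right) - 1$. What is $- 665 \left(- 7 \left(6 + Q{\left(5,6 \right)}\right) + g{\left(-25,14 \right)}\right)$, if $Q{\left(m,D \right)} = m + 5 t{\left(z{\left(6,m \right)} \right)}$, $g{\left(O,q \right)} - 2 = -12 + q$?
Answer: $630420$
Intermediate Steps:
$z{\left(k,l \right)} = -5$ ($z{\left(k,l \right)} = -4 - 1 = -5$)
$g{\left(O,q \right)} = -10 + q$ ($g{\left(O,q \right)} = 2 + \left(-12 + q\right) = -10 + q$)
$Q{\left(m,D \right)} = 125 + m$ ($Q{\left(m,D \right)} = m + 5 \left(-5\right)^{2} = m + 5 \cdot 25 = m + 125 = 125 + m$)
$- 665 \left(- 7 \left(6 + Q{\left(5,6 \right)}\right) + g{\left(-25,14 \right)}\right) = - 665 \left(- 7 \left(6 + \left(125 + 5\right)\right) + \left(-10 + 14\right)\right) = - 665 \left(- 7 \left(6 + 130\right) + 4\right) = - 665 \left(\left(-7\right) 136 + 4\right) = - 665 \left(-952 + 4\right) = \left(-665\right) \left(-948\right) = 630420$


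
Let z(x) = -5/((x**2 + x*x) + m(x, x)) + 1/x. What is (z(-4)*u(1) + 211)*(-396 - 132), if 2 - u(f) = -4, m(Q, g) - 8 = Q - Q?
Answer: -110220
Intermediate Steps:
m(Q, g) = 8 (m(Q, g) = 8 + (Q - Q) = 8 + 0 = 8)
u(f) = 6 (u(f) = 2 - 1*(-4) = 2 + 4 = 6)
z(x) = 1/x - 5/(8 + 2*x**2) (z(x) = -5/((x**2 + x*x) + 8) + 1/x = -5/((x**2 + x**2) + 8) + 1/x = -5/(2*x**2 + 8) + 1/x = -5/(8 + 2*x**2) + 1/x = 1/x - 5/(8 + 2*x**2))
(z(-4)*u(1) + 211)*(-396 - 132) = (((4 + (-4)**2 - 5/2*(-4))/((-4)*(4 + (-4)**2)))*6 + 211)*(-396 - 132) = (-(4 + 16 + 10)/(4*(4 + 16))*6 + 211)*(-528) = (-1/4*30/20*6 + 211)*(-528) = (-1/4*1/20*30*6 + 211)*(-528) = (-3/8*6 + 211)*(-528) = (-9/4 + 211)*(-528) = (835/4)*(-528) = -110220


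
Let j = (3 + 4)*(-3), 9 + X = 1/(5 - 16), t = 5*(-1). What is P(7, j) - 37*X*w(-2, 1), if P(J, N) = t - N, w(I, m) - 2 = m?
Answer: 11276/11 ≈ 1025.1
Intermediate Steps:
w(I, m) = 2 + m
t = -5
X = -100/11 (X = -9 + 1/(5 - 16) = -9 + 1/(-11) = -9 - 1/11 = -100/11 ≈ -9.0909)
j = -21 (j = 7*(-3) = -21)
P(J, N) = -5 - N
P(7, j) - 37*X*w(-2, 1) = (-5 - 1*(-21)) - (-3700)*(2 + 1)/11 = (-5 + 21) - (-3700)*3/11 = 16 - 37*(-300/11) = 16 + 11100/11 = 11276/11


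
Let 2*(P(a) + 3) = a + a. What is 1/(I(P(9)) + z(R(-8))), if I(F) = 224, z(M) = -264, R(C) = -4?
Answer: -1/40 ≈ -0.025000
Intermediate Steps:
P(a) = -3 + a (P(a) = -3 + (a + a)/2 = -3 + (2*a)/2 = -3 + a)
1/(I(P(9)) + z(R(-8))) = 1/(224 - 264) = 1/(-40) = -1/40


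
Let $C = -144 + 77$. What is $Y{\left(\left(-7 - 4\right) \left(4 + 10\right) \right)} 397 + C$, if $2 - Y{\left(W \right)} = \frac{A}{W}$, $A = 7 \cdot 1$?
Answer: $\frac{16391}{22} \approx 745.04$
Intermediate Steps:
$C = -67$
$A = 7$
$Y{\left(W \right)} = 2 - \frac{7}{W}$
$Y{\left(\left(-7 - 4\right) \left(4 + 10\right) \right)} 397 + C = \left(2 - \frac{7}{\left(-7 - 4\right) \left(4 + 10\right)}\right) 397 - 67 = \left(2 - \frac{7}{\left(-7 - 4\right) 14}\right) 397 - 67 = \left(2 - \frac{7}{\left(-11\right) 14}\right) 397 - 67 = \left(2 - \frac{7}{-154}\right) 397 - 67 = \left(2 - - \frac{1}{22}\right) 397 - 67 = \left(2 + \frac{1}{22}\right) 397 - 67 = \frac{45}{22} \cdot 397 - 67 = \frac{17865}{22} - 67 = \frac{16391}{22}$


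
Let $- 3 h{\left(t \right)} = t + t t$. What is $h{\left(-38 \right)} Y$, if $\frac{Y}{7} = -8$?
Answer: $\frac{78736}{3} \approx 26245.0$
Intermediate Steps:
$h{\left(t \right)} = - \frac{t}{3} - \frac{t^{2}}{3}$ ($h{\left(t \right)} = - \frac{t + t t}{3} = - \frac{t + t^{2}}{3} = - \frac{t}{3} - \frac{t^{2}}{3}$)
$Y = -56$ ($Y = 7 \left(-8\right) = -56$)
$h{\left(-38 \right)} Y = \left(- \frac{1}{3}\right) \left(-38\right) \left(1 - 38\right) \left(-56\right) = \left(- \frac{1}{3}\right) \left(-38\right) \left(-37\right) \left(-56\right) = \left(- \frac{1406}{3}\right) \left(-56\right) = \frac{78736}{3}$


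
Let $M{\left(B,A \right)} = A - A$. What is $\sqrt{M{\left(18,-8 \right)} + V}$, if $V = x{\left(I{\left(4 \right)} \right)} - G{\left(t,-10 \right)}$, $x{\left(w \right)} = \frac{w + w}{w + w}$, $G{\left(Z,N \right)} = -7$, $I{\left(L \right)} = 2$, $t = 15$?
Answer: $2 \sqrt{2} \approx 2.8284$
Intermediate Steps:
$x{\left(w \right)} = 1$ ($x{\left(w \right)} = \frac{2 w}{2 w} = 2 w \frac{1}{2 w} = 1$)
$M{\left(B,A \right)} = 0$
$V = 8$ ($V = 1 - -7 = 1 + 7 = 8$)
$\sqrt{M{\left(18,-8 \right)} + V} = \sqrt{0 + 8} = \sqrt{8} = 2 \sqrt{2}$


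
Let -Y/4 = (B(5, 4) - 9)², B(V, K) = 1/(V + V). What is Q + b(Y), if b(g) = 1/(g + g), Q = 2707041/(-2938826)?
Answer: -10739603543/11639220373 ≈ -0.92271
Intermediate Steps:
B(V, K) = 1/(2*V)
Q = -2707041/2938826 (Q = 2707041*(-1/2938826) = -2707041/2938826 ≈ -0.92113)
Y = -7921/25 (Y = -4*((½)/5 - 9)² = -4*((½)*(⅕) - 9)² = -4*(⅒ - 9)² = -4*(-89/10)² = -4*7921/100 = -7921/25 ≈ -316.84)
b(g) = 1/(2*g)
Q + b(Y) = -2707041/2938826 + 1/(2*(-7921/25)) = -2707041/2938826 + (½)*(-25/7921) = -2707041/2938826 - 25/15842 = -10739603543/11639220373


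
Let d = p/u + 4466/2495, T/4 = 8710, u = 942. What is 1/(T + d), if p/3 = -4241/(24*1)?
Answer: 18802320/655095903281 ≈ 2.8702e-5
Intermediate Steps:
T = 34840 (T = 4*8710 = 34840)
p = -4241/8 (p = 3*(-4241/(24*1)) = 3*(-4241/24) = -4241/8 ≈ -530.13)
d = 23074481/18802320 (d = -4241/8/942 + 4466/2495 = -4241/8*1/942 + 4466*(1/2495) = -4241/7536 + 4466/2495 = 23074481/18802320 ≈ 1.2272)
1/(T + d) = 1/(34840 + 23074481/18802320) = 1/(655095903281/18802320) = 18802320/655095903281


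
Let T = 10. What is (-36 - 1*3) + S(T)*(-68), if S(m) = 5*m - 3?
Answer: -3235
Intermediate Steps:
S(m) = -3 + 5*m
(-36 - 1*3) + S(T)*(-68) = (-36 - 1*3) + (-3 + 5*10)*(-68) = (-36 - 3) + (-3 + 50)*(-68) = -39 + 47*(-68) = -39 - 3196 = -3235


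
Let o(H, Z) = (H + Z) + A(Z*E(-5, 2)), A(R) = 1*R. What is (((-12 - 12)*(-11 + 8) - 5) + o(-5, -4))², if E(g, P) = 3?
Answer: 2116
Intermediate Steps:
A(R) = R
o(H, Z) = H + 4*Z (o(H, Z) = (H + Z) + Z*3 = (H + Z) + 3*Z = H + 4*Z)
(((-12 - 12)*(-11 + 8) - 5) + o(-5, -4))² = (((-12 - 12)*(-11 + 8) - 5) + (-5 + 4*(-4)))² = ((-24*(-3) - 5) + (-5 - 16))² = ((72 - 5) - 21)² = (67 - 21)² = 46² = 2116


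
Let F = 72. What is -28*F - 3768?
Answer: -5784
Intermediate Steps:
-28*F - 3768 = -28*72 - 3768 = -2016 - 3768 = -5784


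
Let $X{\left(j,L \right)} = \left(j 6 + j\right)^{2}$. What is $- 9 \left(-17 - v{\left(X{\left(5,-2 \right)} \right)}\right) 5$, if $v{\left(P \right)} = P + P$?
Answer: $111015$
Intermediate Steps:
$X{\left(j,L \right)} = 49 j^{2}$ ($X{\left(j,L \right)} = \left(6 j + j\right)^{2} = \left(7 j\right)^{2} = 49 j^{2}$)
$v{\left(P \right)} = 2 P$
$- 9 \left(-17 - v{\left(X{\left(5,-2 \right)} \right)}\right) 5 = - 9 \left(-17 - 2 \cdot 49 \cdot 5^{2}\right) 5 = - 9 \left(-17 - 2 \cdot 49 \cdot 25\right) 5 = - 9 \left(-17 - 2 \cdot 1225\right) 5 = - 9 \left(-17 - 2450\right) 5 = \left(-9\right) \left(-2467\right) 5 = 22203 \cdot 5 = 111015$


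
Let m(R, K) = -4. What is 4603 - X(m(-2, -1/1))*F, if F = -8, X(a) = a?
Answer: 4571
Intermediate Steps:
4603 - X(m(-2, -1/1))*F = 4603 - (-4)*(-8) = 4603 - 1*32 = 4603 - 32 = 4571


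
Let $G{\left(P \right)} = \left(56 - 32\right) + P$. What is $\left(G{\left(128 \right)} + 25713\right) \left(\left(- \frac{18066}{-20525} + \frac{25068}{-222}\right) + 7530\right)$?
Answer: $\frac{29141501856866}{151885} \approx 1.9187 \cdot 10^{8}$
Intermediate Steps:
$G{\left(P \right)} = 24 + P$
$\left(G{\left(128 \right)} + 25713\right) \left(\left(- \frac{18066}{-20525} + \frac{25068}{-222}\right) + 7530\right) = \left(\left(24 + 128\right) + 25713\right) \left(\left(- \frac{18066}{-20525} + \frac{25068}{-222}\right) + 7530\right) = \left(152 + 25713\right) \left(\left(\left(-18066\right) \left(- \frac{1}{20525}\right) + 25068 \left(- \frac{1}{222}\right)\right) + 7530\right) = 25865 \left(\left(\frac{18066}{20525} - \frac{4178}{37}\right) + 7530\right) = 25865 \left(- \frac{85085008}{759425} + 7530\right) = 25865 \cdot \frac{5633385242}{759425} = \frac{29141501856866}{151885}$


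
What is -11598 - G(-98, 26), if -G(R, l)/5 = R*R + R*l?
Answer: 23682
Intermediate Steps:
G(R, l) = -5*R**2 - 5*R*l (G(R, l) = -5*(R*R + R*l) = -5*(R**2 + R*l) = -5*R**2 - 5*R*l)
-11598 - G(-98, 26) = -11598 - (-5)*(-98)*(-98 + 26) = -11598 - (-5)*(-98)*(-72) = -11598 - 1*(-35280) = -11598 + 35280 = 23682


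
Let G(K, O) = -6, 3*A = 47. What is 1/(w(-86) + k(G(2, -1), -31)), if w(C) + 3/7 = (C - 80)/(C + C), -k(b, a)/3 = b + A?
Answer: -602/17135 ≈ -0.035133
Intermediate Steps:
A = 47/3 (A = (⅓)*47 = 47/3 ≈ 15.667)
k(b, a) = -47 - 3*b (k(b, a) = -3*(b + 47/3) = -3*(47/3 + b) = -47 - 3*b)
w(C) = -3/7 + (-80 + C)/(2*C) (w(C) = -3/7 + (C - 80)/(C + C) = -3/7 + (-80 + C)/((2*C)) = -3/7 + (-80 + C)*(1/(2*C)) = -3/7 + (-80 + C)/(2*C))
1/(w(-86) + k(G(2, -1), -31)) = 1/((1/14)*(-560 - 86)/(-86) + (-47 - 3*(-6))) = 1/((1/14)*(-1/86)*(-646) + (-47 + 18)) = 1/(323/602 - 29) = 1/(-17135/602) = -602/17135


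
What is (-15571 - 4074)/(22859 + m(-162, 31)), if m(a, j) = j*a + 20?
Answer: -19645/17857 ≈ -1.1001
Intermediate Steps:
m(a, j) = 20 + a*j (m(a, j) = a*j + 20 = 20 + a*j)
(-15571 - 4074)/(22859 + m(-162, 31)) = (-15571 - 4074)/(22859 + (20 - 162*31)) = -19645/(22859 + (20 - 5022)) = -19645/(22859 - 5002) = -19645/17857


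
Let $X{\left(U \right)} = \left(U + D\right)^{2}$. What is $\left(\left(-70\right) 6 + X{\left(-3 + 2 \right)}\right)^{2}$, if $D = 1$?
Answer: $176400$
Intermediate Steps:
$X{\left(U \right)} = \left(1 + U\right)^{2}$ ($X{\left(U \right)} = \left(U + 1\right)^{2} = \left(1 + U\right)^{2}$)
$\left(\left(-70\right) 6 + X{\left(-3 + 2 \right)}\right)^{2} = \left(\left(-70\right) 6 + \left(1 + \left(-3 + 2\right)\right)^{2}\right)^{2} = \left(-420 + \left(1 - 1\right)^{2}\right)^{2} = \left(-420 + 0^{2}\right)^{2} = \left(-420 + 0\right)^{2} = \left(-420\right)^{2} = 176400$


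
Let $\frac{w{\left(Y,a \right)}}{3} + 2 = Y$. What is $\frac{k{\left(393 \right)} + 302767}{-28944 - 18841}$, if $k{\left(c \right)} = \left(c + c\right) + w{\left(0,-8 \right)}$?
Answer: $- \frac{303547}{47785} \approx -6.3523$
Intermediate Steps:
$w{\left(Y,a \right)} = -6 + 3 Y$
$k{\left(c \right)} = -6 + 2 c$ ($k{\left(c \right)} = \left(c + c\right) + \left(-6 + 3 \cdot 0\right) = 2 c + \left(-6 + 0\right) = 2 c - 6 = -6 + 2 c$)
$\frac{k{\left(393 \right)} + 302767}{-28944 - 18841} = \frac{\left(-6 + 2 \cdot 393\right) + 302767}{-28944 - 18841} = \frac{\left(-6 + 786\right) + 302767}{-47785} = \left(780 + 302767\right) \left(- \frac{1}{47785}\right) = 303547 \left(- \frac{1}{47785}\right) = - \frac{303547}{47785}$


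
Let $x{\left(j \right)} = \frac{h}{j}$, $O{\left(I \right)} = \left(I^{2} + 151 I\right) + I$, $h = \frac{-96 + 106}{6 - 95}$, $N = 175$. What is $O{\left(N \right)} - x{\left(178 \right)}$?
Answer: $\frac{453279230}{7921} \approx 57225.0$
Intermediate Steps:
$h = - \frac{10}{89}$ ($h = \frac{10}{-89} = 10 \left(- \frac{1}{89}\right) = - \frac{10}{89} \approx -0.11236$)
$O{\left(I \right)} = I^{2} + 152 I$
$x{\left(j \right)} = - \frac{10}{89 j}$
$O{\left(N \right)} - x{\left(178 \right)} = 175 \left(152 + 175\right) - - \frac{10}{89 \cdot 178} = 175 \cdot 327 - \left(- \frac{10}{89}\right) \frac{1}{178} = 57225 - - \frac{5}{7921} = 57225 + \frac{5}{7921} = \frac{453279230}{7921}$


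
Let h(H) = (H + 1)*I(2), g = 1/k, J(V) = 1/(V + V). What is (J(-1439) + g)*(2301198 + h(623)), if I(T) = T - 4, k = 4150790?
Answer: -476999510220/597298681 ≈ -798.59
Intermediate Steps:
I(T) = -4 + T
J(V) = 1/(2*V)
g = 1/4150790 ≈ 2.4092e-7
h(H) = -2 - 2*H (h(H) = (H + 1)*(-4 + 2) = (1 + H)*(-2) = -2 - 2*H)
(J(-1439) + g)*(2301198 + h(623)) = ((1/2)/(-1439) + 1/4150790)*(2301198 + (-2 - 2*623)) = ((1/2)*(-1/1439) + 1/4150790)*(2301198 + (-2 - 1246)) = (-1/2878 + 1/4150790)*(2301198 - 1248) = -1036978/2986493405*2299950 = -476999510220/597298681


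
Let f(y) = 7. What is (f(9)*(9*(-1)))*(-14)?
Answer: 882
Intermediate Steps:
(f(9)*(9*(-1)))*(-14) = (7*(9*(-1)))*(-14) = (7*(-9))*(-14) = -63*(-14) = 882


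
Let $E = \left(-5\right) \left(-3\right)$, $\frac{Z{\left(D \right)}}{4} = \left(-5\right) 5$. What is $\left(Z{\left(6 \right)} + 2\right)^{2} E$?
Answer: $144060$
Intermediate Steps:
$Z{\left(D \right)} = -100$ ($Z{\left(D \right)} = 4 \left(\left(-5\right) 5\right) = 4 \left(-25\right) = -100$)
$E = 15$
$\left(Z{\left(6 \right)} + 2\right)^{2} E = \left(-100 + 2\right)^{2} \cdot 15 = \left(-98\right)^{2} \cdot 15 = 9604 \cdot 15 = 144060$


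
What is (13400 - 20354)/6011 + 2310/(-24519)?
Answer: -5587592/4466173 ≈ -1.2511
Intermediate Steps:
(13400 - 20354)/6011 + 2310/(-24519) = -6954*1/6011 + 2310*(-1/24519) = -6954/6011 - 70/743 = -5587592/4466173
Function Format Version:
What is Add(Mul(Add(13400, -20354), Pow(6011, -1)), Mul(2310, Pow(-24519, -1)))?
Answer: Rational(-5587592, 4466173) ≈ -1.2511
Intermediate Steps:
Add(Mul(Add(13400, -20354), Pow(6011, -1)), Mul(2310, Pow(-24519, -1))) = Add(Mul(-6954, Rational(1, 6011)), Mul(2310, Rational(-1, 24519))) = Add(Rational(-6954, 6011), Rational(-70, 743)) = Rational(-5587592, 4466173)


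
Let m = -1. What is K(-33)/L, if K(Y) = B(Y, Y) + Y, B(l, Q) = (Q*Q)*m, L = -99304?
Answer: 561/49652 ≈ 0.011299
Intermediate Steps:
B(l, Q) = -Q**2 (B(l, Q) = (Q*Q)*(-1) = Q**2*(-1) = -Q**2)
K(Y) = Y - Y**2 (K(Y) = -Y**2 + Y = Y - Y**2)
K(-33)/L = -33*(1 - 1*(-33))/(-99304) = -33*(1 + 33)*(-1/99304) = -33*34*(-1/99304) = -1122*(-1/99304) = 561/49652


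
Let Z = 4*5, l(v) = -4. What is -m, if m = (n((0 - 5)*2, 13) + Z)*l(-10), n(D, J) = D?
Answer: 40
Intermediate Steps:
Z = 20
m = -40 (m = ((0 - 5)*2 + 20)*(-4) = (-5*2 + 20)*(-4) = (-10 + 20)*(-4) = 10*(-4) = -40)
-m = -1*(-40) = 40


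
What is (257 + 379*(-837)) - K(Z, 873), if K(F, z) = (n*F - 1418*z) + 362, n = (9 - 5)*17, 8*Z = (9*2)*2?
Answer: 920280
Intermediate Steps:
Z = 9/2 (Z = ((9*2)*2)/8 = (18*2)/8 = (⅛)*36 = 9/2 ≈ 4.5000)
n = 68 (n = 4*17 = 68)
K(F, z) = 362 - 1418*z + 68*F (K(F, z) = (68*F - 1418*z) + 362 = (-1418*z + 68*F) + 362 = 362 - 1418*z + 68*F)
(257 + 379*(-837)) - K(Z, 873) = (257 + 379*(-837)) - (362 - 1418*873 + 68*(9/2)) = (257 - 317223) - (362 - 1237914 + 306) = -316966 - 1*(-1237246) = -316966 + 1237246 = 920280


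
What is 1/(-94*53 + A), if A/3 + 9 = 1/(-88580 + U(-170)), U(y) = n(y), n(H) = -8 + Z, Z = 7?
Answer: -29527/147900744 ≈ -0.00019964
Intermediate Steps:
n(H) = -1 (n(H) = -8 + 7 = -1)
U(y) = -1
A = -797230/29527 (A = -27 + 3/(-88580 - 1) = -27 + 3/(-88581) = -27 + 3*(-1/88581) = -27 - 1/29527 = -797230/29527 ≈ -27.000)
1/(-94*53 + A) = 1/(-94*53 - 797230/29527) = 1/(-4982 - 797230/29527) = 1/(-147900744/29527) = -29527/147900744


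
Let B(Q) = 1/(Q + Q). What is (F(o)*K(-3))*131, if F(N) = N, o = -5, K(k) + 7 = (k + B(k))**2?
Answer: -71395/36 ≈ -1983.2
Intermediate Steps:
B(Q) = 1/(2*Q)
K(k) = -7 + (k + 1/(2*k))**2
(F(o)*K(-3))*131 = -5*(-6 + (-3)**2 + (1/4)/(-3)**2)*131 = -5*(-6 + 9 + (1/4)*(1/9))*131 = -5*(-6 + 9 + 1/36)*131 = -5*109/36*131 = -545/36*131 = -71395/36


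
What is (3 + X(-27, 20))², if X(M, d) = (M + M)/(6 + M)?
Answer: 1521/49 ≈ 31.041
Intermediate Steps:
X(M, d) = 2*M/(6 + M) (X(M, d) = (2*M)/(6 + M) = 2*M/(6 + M))
(3 + X(-27, 20))² = (3 + 2*(-27)/(6 - 27))² = (3 + 2*(-27)/(-21))² = (3 + 2*(-27)*(-1/21))² = (3 + 18/7)² = (39/7)² = 1521/49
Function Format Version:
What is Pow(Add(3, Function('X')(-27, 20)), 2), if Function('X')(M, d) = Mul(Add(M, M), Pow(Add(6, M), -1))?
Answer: Rational(1521, 49) ≈ 31.041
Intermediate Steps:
Function('X')(M, d) = Mul(2, M, Pow(Add(6, M), -1)) (Function('X')(M, d) = Mul(Mul(2, M), Pow(Add(6, M), -1)) = Mul(2, M, Pow(Add(6, M), -1)))
Pow(Add(3, Function('X')(-27, 20)), 2) = Pow(Add(3, Mul(2, -27, Pow(Add(6, -27), -1))), 2) = Pow(Add(3, Mul(2, -27, Pow(-21, -1))), 2) = Pow(Add(3, Mul(2, -27, Rational(-1, 21))), 2) = Pow(Add(3, Rational(18, 7)), 2) = Pow(Rational(39, 7), 2) = Rational(1521, 49)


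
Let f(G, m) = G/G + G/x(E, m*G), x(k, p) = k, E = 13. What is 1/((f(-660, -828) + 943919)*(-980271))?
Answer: -13/12028219251300 ≈ -1.0808e-12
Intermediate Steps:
f(G, m) = 1 + G/13 (f(G, m) = G/G + G/13 = 1 + G*(1/13) = 1 + G/13)
1/((f(-660, -828) + 943919)*(-980271)) = 1/(((1 + (1/13)*(-660)) + 943919)*(-980271)) = -1/980271/((1 - 660/13) + 943919) = -1/980271/(-647/13 + 943919) = -1/980271/(12270300/13) = (13/12270300)*(-1/980271) = -13/12028219251300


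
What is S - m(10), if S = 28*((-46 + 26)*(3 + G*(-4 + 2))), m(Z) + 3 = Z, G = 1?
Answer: -567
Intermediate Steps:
m(Z) = -3 + Z
S = -560 (S = 28*((-46 + 26)*(3 + 1*(-4 + 2))) = 28*(-20*(3 + 1*(-2))) = 28*(-20*(3 - 2)) = 28*(-20*1) = 28*(-20) = -560)
S - m(10) = -560 - (-3 + 10) = -560 - 1*7 = -560 - 7 = -567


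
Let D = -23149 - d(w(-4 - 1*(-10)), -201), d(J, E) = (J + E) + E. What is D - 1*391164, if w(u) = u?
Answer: -413917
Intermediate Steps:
d(J, E) = J + 2*E (d(J, E) = (E + J) + E = J + 2*E)
D = -22753 (D = -23149 - ((-4 - 1*(-10)) + 2*(-201)) = -23149 - ((-4 + 10) - 402) = -23149 - (6 - 402) = -23149 - 1*(-396) = -23149 + 396 = -22753)
D - 1*391164 = -22753 - 1*391164 = -22753 - 391164 = -413917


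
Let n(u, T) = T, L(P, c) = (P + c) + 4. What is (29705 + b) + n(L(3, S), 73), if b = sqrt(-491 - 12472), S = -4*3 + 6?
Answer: 29778 + I*sqrt(12963) ≈ 29778.0 + 113.86*I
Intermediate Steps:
S = -6 (S = -12 + 6 = -6)
L(P, c) = 4 + P + c
b = I*sqrt(12963) (b = sqrt(-12963) = I*sqrt(12963) ≈ 113.86*I)
(29705 + b) + n(L(3, S), 73) = (29705 + I*sqrt(12963)) + 73 = 29778 + I*sqrt(12963)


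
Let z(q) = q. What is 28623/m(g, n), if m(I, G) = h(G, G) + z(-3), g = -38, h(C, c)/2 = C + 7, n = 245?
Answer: 9541/167 ≈ 57.132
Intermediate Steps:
h(C, c) = 14 + 2*C (h(C, c) = 2*(C + 7) = 2*(7 + C) = 14 + 2*C)
m(I, G) = 11 + 2*G (m(I, G) = (14 + 2*G) - 3 = 11 + 2*G)
28623/m(g, n) = 28623/(11 + 2*245) = 28623/(11 + 490) = 28623/501 = 28623*(1/501) = 9541/167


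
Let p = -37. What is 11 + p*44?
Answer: -1617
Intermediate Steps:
11 + p*44 = 11 - 37*44 = 11 - 1628 = -1617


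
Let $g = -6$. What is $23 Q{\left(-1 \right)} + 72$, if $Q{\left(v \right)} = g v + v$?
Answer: $187$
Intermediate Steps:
$Q{\left(v \right)} = - 5 v$ ($Q{\left(v \right)} = - 6 v + v = - 5 v$)
$23 Q{\left(-1 \right)} + 72 = 23 \left(\left(-5\right) \left(-1\right)\right) + 72 = 23 \cdot 5 + 72 = 115 + 72 = 187$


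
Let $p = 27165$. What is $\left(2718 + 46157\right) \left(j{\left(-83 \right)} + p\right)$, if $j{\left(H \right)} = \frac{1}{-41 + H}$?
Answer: $\frac{164633433625}{124} \approx 1.3277 \cdot 10^{9}$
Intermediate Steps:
$\left(2718 + 46157\right) \left(j{\left(-83 \right)} + p\right) = \left(2718 + 46157\right) \left(\frac{1}{-41 - 83} + 27165\right) = 48875 \left(\frac{1}{-124} + 27165\right) = 48875 \left(- \frac{1}{124} + 27165\right) = 48875 \cdot \frac{3368459}{124} = \frac{164633433625}{124}$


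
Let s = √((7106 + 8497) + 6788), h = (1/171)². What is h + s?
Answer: 1/29241 + √22391 ≈ 149.64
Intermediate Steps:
h = 1/29241 (h = (1/171)² = 1/29241 ≈ 3.4199e-5)
s = √22391 (s = √(15603 + 6788) = √22391 ≈ 149.64)
h + s = 1/29241 + √22391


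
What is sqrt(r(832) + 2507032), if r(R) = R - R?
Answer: 2*sqrt(626758) ≈ 1583.4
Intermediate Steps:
r(R) = 0
sqrt(r(832) + 2507032) = sqrt(0 + 2507032) = sqrt(2507032) = 2*sqrt(626758)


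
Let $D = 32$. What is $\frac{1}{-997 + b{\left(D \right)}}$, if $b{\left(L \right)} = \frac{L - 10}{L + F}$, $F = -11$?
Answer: $- \frac{21}{20915} \approx -0.0010041$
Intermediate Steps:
$b{\left(L \right)} = \frac{-10 + L}{-11 + L}$ ($b{\left(L \right)} = \frac{L - 10}{L - 11} = \frac{-10 + L}{-11 + L}$)
$\frac{1}{-997 + b{\left(D \right)}} = \frac{1}{-997 + \frac{-10 + 32}{-11 + 32}} = \frac{1}{-997 + \frac{1}{21} \cdot 22} = \frac{1}{-997 + \frac{22}{21}} = \frac{1}{- \frac{20915}{21}} = - \frac{21}{20915}$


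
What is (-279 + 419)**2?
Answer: 19600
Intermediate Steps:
(-279 + 419)**2 = 140**2 = 19600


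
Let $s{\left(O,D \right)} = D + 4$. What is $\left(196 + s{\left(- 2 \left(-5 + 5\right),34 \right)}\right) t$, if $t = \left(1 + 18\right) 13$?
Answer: $57798$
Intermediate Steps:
$s{\left(O,D \right)} = 4 + D$
$t = 247$ ($t = 19 \cdot 13 = 247$)
$\left(196 + s{\left(- 2 \left(-5 + 5\right),34 \right)}\right) t = \left(196 + \left(4 + 34\right)\right) 247 = \left(196 + 38\right) 247 = 234 \cdot 247 = 57798$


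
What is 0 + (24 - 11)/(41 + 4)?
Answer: 13/45 ≈ 0.28889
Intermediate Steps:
0 + (24 - 11)/(41 + 4) = 0 + 13/45 = 13/45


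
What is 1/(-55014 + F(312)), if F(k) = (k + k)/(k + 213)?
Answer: -175/9627242 ≈ -1.8178e-5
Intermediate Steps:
F(k) = 2*k/(213 + k) (F(k) = (2*k)/(213 + k) = 2*k/(213 + k))
1/(-55014 + F(312)) = 1/(-55014 + 2*312/(213 + 312)) = 1/(-55014 + 2*312/525) = 1/(-55014 + 2*312*(1/525)) = 1/(-55014 + 208/175) = 1/(-9627242/175) = -175/9627242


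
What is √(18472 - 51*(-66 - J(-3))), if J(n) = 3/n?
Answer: √21787 ≈ 147.60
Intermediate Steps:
√(18472 - 51*(-66 - J(-3))) = √(18472 - 51*(-66 - 3/(-3))) = √(18472 - 51*(-66 - 3*(-1)/3)) = √(18472 - 51*(-66 - 1*(-1))) = √(18472 - 51*(-66 + 1)) = √(18472 - 51*(-65)) = √(18472 + 3315) = √21787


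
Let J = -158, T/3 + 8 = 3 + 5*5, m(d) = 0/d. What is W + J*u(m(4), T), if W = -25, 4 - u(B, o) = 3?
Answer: -183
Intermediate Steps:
m(d) = 0
T = 60 (T = -24 + 3*(3 + 5*5) = -24 + 3*(3 + 25) = -24 + 3*28 = -24 + 84 = 60)
u(B, o) = 1 (u(B, o) = 4 - 1*3 = 4 - 3 = 1)
W + J*u(m(4), T) = -25 - 158*1 = -25 - 158 = -183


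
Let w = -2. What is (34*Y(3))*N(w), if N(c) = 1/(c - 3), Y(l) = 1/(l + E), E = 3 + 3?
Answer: -34/45 ≈ -0.75556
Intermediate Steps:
E = 6
Y(l) = 1/(6 + l) (Y(l) = 1/(l + 6) = 1/(6 + l))
N(c) = 1/(-3 + c)
(34*Y(3))*N(w) = (34/(6 + 3))/(-3 - 2) = (34/9)/(-5) = (34*(⅑))*(-⅕) = (34/9)*(-⅕) = -34/45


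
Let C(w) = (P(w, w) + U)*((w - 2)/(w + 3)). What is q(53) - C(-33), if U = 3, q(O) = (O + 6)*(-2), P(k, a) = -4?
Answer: -701/6 ≈ -116.83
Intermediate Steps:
q(O) = -12 - 2*O (q(O) = (6 + O)*(-2) = -12 - 2*O)
C(w) = -(-2 + w)/(3 + w) (C(w) = (-4 + 3)*((w - 2)/(w + 3)) = -(-2 + w)/(3 + w))
q(53) - C(-33) = (-12 - 2*53) - (2 - 1*(-33))/(3 - 33) = (-12 - 106) - (2 + 33)/(-30) = -118 - (-1)*35/30 = -118 - 1*(-7/6) = -118 + 7/6 = -701/6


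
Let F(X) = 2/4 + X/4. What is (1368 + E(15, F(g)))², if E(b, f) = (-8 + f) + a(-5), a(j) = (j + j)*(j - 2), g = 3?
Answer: 32775625/16 ≈ 2.0485e+6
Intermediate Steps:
F(X) = ½ + X/4 (F(X) = 2*(¼) + X*(¼) = ½ + X/4)
a(j) = 2*j*(-2 + j) (a(j) = (2*j)*(-2 + j) = 2*j*(-2 + j))
E(b, f) = 62 + f (E(b, f) = (-8 + f) + 2*(-5)*(-2 - 5) = (-8 + f) + 2*(-5)*(-7) = (-8 + f) + 70 = 62 + f)
(1368 + E(15, F(g)))² = (1368 + (62 + (½ + (¼)*3)))² = (1368 + (62 + (½ + ¾)))² = (1368 + (62 + 5/4))² = (1368 + 253/4)² = (5725/4)² = 32775625/16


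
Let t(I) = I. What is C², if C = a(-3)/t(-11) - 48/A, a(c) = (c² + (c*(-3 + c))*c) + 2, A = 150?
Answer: 974169/75625 ≈ 12.882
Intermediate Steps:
a(c) = 2 + c² + c²*(-3 + c) (a(c) = (c² + c²*(-3 + c)) + 2 = 2 + c² + c²*(-3 + c))
C = 987/275 (C = (2 + (-3)³ - 2*(-3)²)/(-11) - 48/150 = (2 - 27 - 2*9)*(-1/11) - 48*1/150 = (2 - 27 - 18)*(-1/11) - 8/25 = -43*(-1/11) - 8/25 = 43/11 - 8/25 = 987/275 ≈ 3.5891)
C² = (987/275)² = 974169/75625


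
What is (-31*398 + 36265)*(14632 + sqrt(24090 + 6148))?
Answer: 350099864 + 23927*sqrt(30238) ≈ 3.5426e+8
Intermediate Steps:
(-31*398 + 36265)*(14632 + sqrt(24090 + 6148)) = (-12338 + 36265)*(14632 + sqrt(30238)) = 23927*(14632 + sqrt(30238)) = 350099864 + 23927*sqrt(30238)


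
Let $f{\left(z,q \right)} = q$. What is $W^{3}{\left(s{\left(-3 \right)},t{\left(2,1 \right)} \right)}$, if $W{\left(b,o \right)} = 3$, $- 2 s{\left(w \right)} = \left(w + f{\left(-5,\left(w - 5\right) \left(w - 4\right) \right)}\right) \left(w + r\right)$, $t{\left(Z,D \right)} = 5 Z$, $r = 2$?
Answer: $27$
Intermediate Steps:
$s{\left(w \right)} = - \frac{\left(2 + w\right) \left(w + \left(-5 + w\right) \left(-4 + w\right)\right)}{2}$ ($s{\left(w \right)} = - \frac{\left(w + \left(w - 5\right) \left(w - 4\right)\right) \left(w + 2\right)}{2} = - \frac{\left(w + \left(-5 + w\right) \left(-4 + w\right)\right) \left(2 + w\right)}{2} = - \frac{\left(2 + w\right) \left(w + \left(-5 + w\right) \left(-4 + w\right)\right)}{2}$)
$W^{3}{\left(s{\left(-3 \right)},t{\left(2,1 \right)} \right)} = 3^{3} = 27$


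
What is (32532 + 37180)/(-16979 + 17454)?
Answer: 69712/475 ≈ 146.76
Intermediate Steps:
(32532 + 37180)/(-16979 + 17454) = 69712/475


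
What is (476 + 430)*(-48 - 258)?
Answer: -277236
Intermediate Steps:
(476 + 430)*(-48 - 258) = 906*(-306) = -277236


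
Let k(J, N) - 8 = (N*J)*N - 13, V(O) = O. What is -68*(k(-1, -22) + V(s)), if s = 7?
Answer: 32776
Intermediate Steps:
k(J, N) = -5 + J*N² (k(J, N) = 8 + ((N*J)*N - 13) = 8 + ((J*N)*N - 13) = 8 + (J*N² - 13) = 8 + (-13 + J*N²) = -5 + J*N²)
-68*(k(-1, -22) + V(s)) = -68*((-5 - 1*(-22)²) + 7) = -68*((-5 - 1*484) + 7) = -68*((-5 - 484) + 7) = -68*(-489 + 7) = -68*(-482) = 32776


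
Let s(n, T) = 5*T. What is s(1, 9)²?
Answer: 2025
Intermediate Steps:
s(1, 9)² = (5*9)² = 45² = 2025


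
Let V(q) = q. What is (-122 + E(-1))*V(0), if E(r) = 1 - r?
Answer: 0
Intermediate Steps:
(-122 + E(-1))*V(0) = (-122 + (1 - 1*(-1)))*0 = (-122 + (1 + 1))*0 = (-122 + 2)*0 = -120*0 = 0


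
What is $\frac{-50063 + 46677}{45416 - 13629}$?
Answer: $- \frac{3386}{31787} \approx -0.10652$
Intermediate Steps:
$\frac{-50063 + 46677}{45416 - 13629} = - \frac{3386}{31787}$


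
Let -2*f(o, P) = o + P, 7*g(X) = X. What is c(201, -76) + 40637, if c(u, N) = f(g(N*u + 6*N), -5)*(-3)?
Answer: 521617/14 ≈ 37258.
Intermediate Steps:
g(X) = X/7
f(o, P) = -P/2 - o/2 (f(o, P) = -(o + P)/2 = -(P + o)/2 = -P/2 - o/2)
c(u, N) = -15/2 + 9*N/7 + 3*N*u/14 (c(u, N) = (-½*(-5) - (N*u + 6*N)/14)*(-3) = (5/2 - (6*N + N*u)/14)*(-3) = (5/2 - (6*N/7 + N*u/7)/2)*(-3) = (5/2 + (-3*N/7 - N*u/14))*(-3) = (5/2 - 3*N/7 - N*u/14)*(-3) = -15/2 + 9*N/7 + 3*N*u/14)
c(201, -76) + 40637 = (-15/2 + (3/14)*(-76)*(6 + 201)) + 40637 = (-15/2 + (3/14)*(-76)*207) + 40637 = (-15/2 - 23598/7) + 40637 = -47301/14 + 40637 = 521617/14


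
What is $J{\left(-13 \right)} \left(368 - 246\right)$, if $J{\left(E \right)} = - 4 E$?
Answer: $6344$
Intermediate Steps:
$J{\left(-13 \right)} \left(368 - 246\right) = \left(-4\right) \left(-13\right) \left(368 - 246\right) = 52 \cdot 122 = 6344$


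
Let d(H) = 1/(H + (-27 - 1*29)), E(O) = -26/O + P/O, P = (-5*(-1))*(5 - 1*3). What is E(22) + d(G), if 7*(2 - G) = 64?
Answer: -3613/4862 ≈ -0.74311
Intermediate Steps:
P = 10 (P = 5*(5 - 3) = 5*2 = 10)
E(O) = -16/O (E(O) = -26/O + 10/O = -16/O)
G = -50/7 (G = 2 - ⅐*64 = 2 - 64/7 = -50/7 ≈ -7.1429)
d(H) = 1/(-56 + H) (d(H) = 1/(H + (-27 - 29)) = 1/(H - 56) = 1/(-56 + H))
E(22) + d(G) = -16/22 + 1/(-56 - 50/7) = -16*1/22 + 1/(-442/7) = -8/11 - 7/442 = -3613/4862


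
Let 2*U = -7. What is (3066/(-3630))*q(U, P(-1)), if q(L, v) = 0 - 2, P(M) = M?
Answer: 1022/605 ≈ 1.6893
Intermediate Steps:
U = -7/2 (U = (½)*(-7) = -7/2 ≈ -3.5000)
q(L, v) = -2
(3066/(-3630))*q(U, P(-1)) = (3066/(-3630))*(-2) = (3066*(-1/3630))*(-2) = -511/605*(-2) = 1022/605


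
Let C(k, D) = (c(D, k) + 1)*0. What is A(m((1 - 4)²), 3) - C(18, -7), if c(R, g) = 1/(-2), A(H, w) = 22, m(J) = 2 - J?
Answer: 22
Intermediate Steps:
c(R, g) = -½
C(k, D) = 0 (C(k, D) = (-½ + 1)*0 = (½)*0 = 0)
A(m((1 - 4)²), 3) - C(18, -7) = 22 - 1*0 = 22 + 0 = 22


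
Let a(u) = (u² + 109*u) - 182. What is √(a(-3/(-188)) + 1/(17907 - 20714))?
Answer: I*√50199763737235/527716 ≈ 13.426*I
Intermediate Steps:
a(u) = -182 + u² + 109*u
√(a(-3/(-188)) + 1/(17907 - 20714)) = √((-182 + (-3/(-188))² + 109*(-3/(-188))) + 1/(17907 - 20714)) = √((-182 + (-3*(-1/188))² + 109*(-3*(-1/188))) + 1/(-2807)) = √((-182 + (3/188)² + 109*(3/188)) - 1/2807) = √((-182 + 9/35344 + 327/188) - 1/2807) = √(-6371123/35344 - 1/2807) = √(-17883777605/99210608) = I*√50199763737235/527716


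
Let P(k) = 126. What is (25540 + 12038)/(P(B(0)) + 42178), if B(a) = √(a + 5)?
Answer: 18789/21152 ≈ 0.88828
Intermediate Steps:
B(a) = √(5 + a)
(25540 + 12038)/(P(B(0)) + 42178) = (25540 + 12038)/(126 + 42178) = 37578/42304 = 37578*(1/42304) = 18789/21152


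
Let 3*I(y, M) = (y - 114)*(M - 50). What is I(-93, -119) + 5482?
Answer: 17143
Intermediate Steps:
I(y, M) = (-114 + y)*(-50 + M)/3 (I(y, M) = ((y - 114)*(M - 50))/3 = ((-114 + y)*(-50 + M))/3 = (-114 + y)*(-50 + M)/3)
I(-93, -119) + 5482 = (1900 - 38*(-119) - 50/3*(-93) + (1/3)*(-119)*(-93)) + 5482 = (1900 + 4522 + 1550 + 3689) + 5482 = 11661 + 5482 = 17143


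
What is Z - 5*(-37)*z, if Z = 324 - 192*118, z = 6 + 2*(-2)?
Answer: -21962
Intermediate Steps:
z = 2 (z = 6 - 4 = 2)
Z = -22332 (Z = 324 - 22656 = -22332)
Z - 5*(-37)*z = -22332 - 5*(-37)*2 = -22332 - (-185)*2 = -22332 - 1*(-370) = -22332 + 370 = -21962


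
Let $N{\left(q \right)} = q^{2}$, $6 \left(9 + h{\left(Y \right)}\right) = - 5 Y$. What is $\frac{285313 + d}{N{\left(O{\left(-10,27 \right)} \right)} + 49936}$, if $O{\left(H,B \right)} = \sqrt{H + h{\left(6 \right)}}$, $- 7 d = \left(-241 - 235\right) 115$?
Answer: $\frac{293133}{49912} \approx 5.873$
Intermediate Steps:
$h{\left(Y \right)} = -9 - \frac{5 Y}{6}$ ($h{\left(Y \right)} = -9 + \frac{\left(-5\right) Y}{6} = -9 - \frac{5 Y}{6}$)
$d = 7820$ ($d = - \frac{\left(-241 - 235\right) 115}{7} = - \frac{\left(-476\right) 115}{7} = \left(- \frac{1}{7}\right) \left(-54740\right) = 7820$)
$O{\left(H,B \right)} = \sqrt{-14 + H}$ ($O{\left(H,B \right)} = \sqrt{H - 14} = \sqrt{-14 + H}$)
$\frac{285313 + d}{N{\left(O{\left(-10,27 \right)} \right)} + 49936} = \frac{285313 + 7820}{\left(\sqrt{-14 - 10}\right)^{2} + 49936} = \frac{293133}{\left(\sqrt{-24}\right)^{2} + 49936} = \frac{293133}{\left(2 i \sqrt{6}\right)^{2} + 49936} = \frac{293133}{-24 + 49936} = \frac{293133}{49912}$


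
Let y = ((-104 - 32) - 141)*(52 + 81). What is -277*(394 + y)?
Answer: 10095819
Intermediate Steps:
y = -36841 (y = (-136 - 141)*133 = -277*133 = -36841)
-277*(394 + y) = -277*(394 - 36841) = -277*(-36447) = 10095819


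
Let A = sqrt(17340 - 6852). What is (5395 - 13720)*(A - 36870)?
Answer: 306942750 - 16650*sqrt(2622) ≈ 3.0609e+8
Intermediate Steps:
A = 2*sqrt(2622) (A = sqrt(10488) = 2*sqrt(2622) ≈ 102.41)
(5395 - 13720)*(A - 36870) = (5395 - 13720)*(2*sqrt(2622) - 36870) = -8325*(-36870 + 2*sqrt(2622)) = 306942750 - 16650*sqrt(2622)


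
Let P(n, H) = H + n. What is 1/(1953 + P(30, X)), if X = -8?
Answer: 1/1975 ≈ 0.00050633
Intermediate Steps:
1/(1953 + P(30, X)) = 1/(1953 + (-8 + 30)) = 1/(1953 + 22) = 1/1975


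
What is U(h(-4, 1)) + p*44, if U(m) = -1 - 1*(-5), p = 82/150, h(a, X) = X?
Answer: 2104/75 ≈ 28.053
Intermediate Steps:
p = 41/75 (p = 82*(1/150) = 41/75 ≈ 0.54667)
U(m) = 4 (U(m) = -1 + 5 = 4)
U(h(-4, 1)) + p*44 = 4 + (41/75)*44 = 4 + 1804/75 = 2104/75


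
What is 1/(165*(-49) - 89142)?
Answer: -1/97227 ≈ -1.0285e-5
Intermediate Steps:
1/(165*(-49) - 89142) = 1/(-8085 - 89142) = 1/(-97227) = -1/97227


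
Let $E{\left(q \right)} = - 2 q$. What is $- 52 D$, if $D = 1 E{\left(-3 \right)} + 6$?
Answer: $-624$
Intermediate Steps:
$D = 12$ ($D = 1 \left(\left(-2\right) \left(-3\right)\right) + 6 = 1 \cdot 6 + 6 = 6 + 6 = 12$)
$- 52 D = \left(-52\right) 12 = -624$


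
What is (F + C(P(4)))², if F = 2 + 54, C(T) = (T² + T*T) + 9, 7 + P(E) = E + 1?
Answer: 5329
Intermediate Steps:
P(E) = -6 + E (P(E) = -7 + (E + 1) = -7 + (1 + E) = -6 + E)
C(T) = 9 + 2*T² (C(T) = (T² + T²) + 9 = 2*T² + 9 = 9 + 2*T²)
F = 56
(F + C(P(4)))² = (56 + (9 + 2*(-6 + 4)²))² = (56 + (9 + 2*(-2)²))² = (56 + (9 + 2*4))² = (56 + (9 + 8))² = (56 + 17)² = 73² = 5329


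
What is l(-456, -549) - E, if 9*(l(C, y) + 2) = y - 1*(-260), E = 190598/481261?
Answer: -149462509/4331349 ≈ -34.507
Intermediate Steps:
E = 190598/481261 (E = 190598*(1/481261) = 190598/481261 ≈ 0.39604)
l(C, y) = 242/9 + y/9 (l(C, y) = -2 + (y - 1*(-260))/9 = -2 + (y + 260)/9 = -2 + (260 + y)/9 = -2 + (260/9 + y/9) = 242/9 + y/9)
l(-456, -549) - E = (242/9 + (⅑)*(-549)) - 1*190598/481261 = (242/9 - 61) - 190598/481261 = -307/9 - 190598/481261 = -149462509/4331349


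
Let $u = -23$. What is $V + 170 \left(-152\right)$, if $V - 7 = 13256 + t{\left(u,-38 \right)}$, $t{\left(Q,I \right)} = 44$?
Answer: $-12533$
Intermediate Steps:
$V = 13307$ ($V = 7 + \left(13256 + 44\right) = 7 + 13300 = 13307$)
$V + 170 \left(-152\right) = 13307 + 170 \left(-152\right) = 13307 - 25840 = -12533$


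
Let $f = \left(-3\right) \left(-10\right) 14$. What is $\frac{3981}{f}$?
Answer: $\frac{1327}{140} \approx 9.4786$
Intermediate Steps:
$f = 420$ ($f = 30 \cdot 14 = 420$)
$\frac{3981}{f} = \frac{3981}{420} = 3981 \cdot \frac{1}{420} = \frac{1327}{140}$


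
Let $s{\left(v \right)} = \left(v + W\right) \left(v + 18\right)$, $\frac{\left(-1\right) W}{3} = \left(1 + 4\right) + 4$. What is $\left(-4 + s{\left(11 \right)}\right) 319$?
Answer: $-149292$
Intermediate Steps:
$W = -27$ ($W = - 3 \left(\left(1 + 4\right) + 4\right) = - 3 \left(5 + 4\right) = \left(-3\right) 9 = -27$)
$s{\left(v \right)} = \left(-27 + v\right) \left(18 + v\right)$ ($s{\left(v \right)} = \left(v - 27\right) \left(v + 18\right) = \left(-27 + v\right) \left(18 + v\right)$)
$\left(-4 + s{\left(11 \right)}\right) 319 = \left(-4 - \left(585 - 121\right)\right) 319 = \left(-4 - 464\right) 319 = \left(-468\right) 319 = -149292$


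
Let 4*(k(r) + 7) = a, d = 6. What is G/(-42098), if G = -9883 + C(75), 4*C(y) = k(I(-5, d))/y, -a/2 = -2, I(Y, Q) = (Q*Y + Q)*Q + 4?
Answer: 70593/300700 ≈ 0.23476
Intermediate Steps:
I(Y, Q) = 4 + Q*(Q + Q*Y) (I(Y, Q) = (Q + Q*Y)*Q + 4 = Q*(Q + Q*Y) + 4 = 4 + Q*(Q + Q*Y))
a = 4 (a = -2*(-2) = 4)
k(r) = -6 (k(r) = -7 + (¼)*4 = -7 + 1 = -6)
C(y) = -3/(2*y) (C(y) = (-6/y)/4 = -3/(2*y))
G = -494151/50 (G = -9883 - 3/2/75 = -9883 - 3/2*1/75 = -9883 - 1/50 = -494151/50 ≈ -9883.0)
G/(-42098) = -494151/50/(-42098) = -494151/50*(-1/42098) = 70593/300700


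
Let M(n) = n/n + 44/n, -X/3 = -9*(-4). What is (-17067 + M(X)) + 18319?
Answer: 33820/27 ≈ 1252.6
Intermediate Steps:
X = -108 (X = -(-27)*(-4) = -3*36 = -108)
M(n) = 1 + 44/n
(-17067 + M(X)) + 18319 = (-17067 + (44 - 108)/(-108)) + 18319 = (-17067 - 1/108*(-64)) + 18319 = (-17067 + 16/27) + 18319 = -460793/27 + 18319 = 33820/27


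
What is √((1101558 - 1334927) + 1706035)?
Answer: 13*√8714 ≈ 1213.5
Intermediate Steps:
√((1101558 - 1334927) + 1706035) = √(-233369 + 1706035) = √1472666 = 13*√8714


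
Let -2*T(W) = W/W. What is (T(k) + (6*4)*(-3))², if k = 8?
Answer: 21025/4 ≈ 5256.3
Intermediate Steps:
T(W) = -½ (T(W) = -W/(2*W) = -½*1 = -½)
(T(k) + (6*4)*(-3))² = (-½ + (6*4)*(-3))² = (-½ + 24*(-3))² = (-½ - 72)² = (-145/2)² = 21025/4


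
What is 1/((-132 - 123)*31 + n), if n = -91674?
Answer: -1/99579 ≈ -1.0042e-5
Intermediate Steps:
1/((-132 - 123)*31 + n) = 1/((-132 - 123)*31 - 91674) = 1/(-255*31 - 91674) = 1/(-7905 - 91674) = 1/(-99579) = -1/99579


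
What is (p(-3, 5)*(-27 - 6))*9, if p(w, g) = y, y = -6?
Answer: 1782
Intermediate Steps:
p(w, g) = -6
(p(-3, 5)*(-27 - 6))*9 = -6*(-27 - 6)*9 = -6*(-33)*9 = 198*9 = 1782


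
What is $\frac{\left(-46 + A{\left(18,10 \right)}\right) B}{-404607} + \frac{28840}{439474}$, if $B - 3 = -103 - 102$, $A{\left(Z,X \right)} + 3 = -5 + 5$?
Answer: $\frac{74683186}{1814431191} \approx 0.041161$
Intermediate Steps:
$A{\left(Z,X \right)} = -3$ ($A{\left(Z,X \right)} = -3 + \left(-5 + 5\right) = -3 + 0 = -3$)
$B = -202$ ($B = 3 - 205 = -202$)
$\frac{\left(-46 + A{\left(18,10 \right)}\right) B}{-404607} + \frac{28840}{439474} = \frac{\left(-46 - 3\right) \left(-202\right)}{-404607} + \frac{28840}{439474} = \left(-49\right) \left(-202\right) \left(- \frac{1}{404607}\right) + 28840 \cdot \frac{1}{439474} = 9898 \left(- \frac{1}{404607}\right) + \frac{2060}{31391} = - \frac{1414}{57801} + \frac{2060}{31391} = \frac{74683186}{1814431191}$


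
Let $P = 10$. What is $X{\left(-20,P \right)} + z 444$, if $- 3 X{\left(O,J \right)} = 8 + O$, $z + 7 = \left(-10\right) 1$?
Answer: $-7544$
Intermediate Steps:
$z = -17$ ($z = -7 - 10 = -17$)
$X{\left(O,J \right)} = - \frac{8}{3} - \frac{O}{3}$ ($X{\left(O,J \right)} = - \frac{8 + O}{3} = - \frac{8}{3} - \frac{O}{3}$)
$X{\left(-20,P \right)} + z 444 = \left(- \frac{8}{3} - - \frac{20}{3}\right) - 7548 = \left(- \frac{8}{3} + \frac{20}{3}\right) - 7548 = 4 - 7548 = -7544$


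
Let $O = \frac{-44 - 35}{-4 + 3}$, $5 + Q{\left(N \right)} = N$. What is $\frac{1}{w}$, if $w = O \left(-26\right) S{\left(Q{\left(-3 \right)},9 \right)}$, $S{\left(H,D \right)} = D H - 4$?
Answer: $\frac{1}{156104} \approx 6.406 \cdot 10^{-6}$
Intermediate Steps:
$Q{\left(N \right)} = -5 + N$
$S{\left(H,D \right)} = -4 + D H$
$O = 79$ ($O = - \frac{79}{-1} = \left(-79\right) \left(-1\right) = 79$)
$w = 156104$ ($w = 79 \left(-26\right) \left(-4 + 9 \left(-5 - 3\right)\right) = - 2054 \left(-4 + 9 \left(-8\right)\right) = - 2054 \left(-4 - 72\right) = \left(-2054\right) \left(-76\right) = 156104$)
$\frac{1}{w} = \frac{1}{156104}$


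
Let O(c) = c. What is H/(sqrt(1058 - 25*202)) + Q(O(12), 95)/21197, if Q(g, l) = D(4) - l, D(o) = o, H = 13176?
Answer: -91/21197 - 3294*I*sqrt(998)/499 ≈ -0.0042931 - 208.54*I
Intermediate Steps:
Q(g, l) = 4 - l
H/(sqrt(1058 - 25*202)) + Q(O(12), 95)/21197 = 13176/(sqrt(1058 - 25*202)) + (4 - 1*95)/21197 = 13176/(sqrt(1058 - 5050)) + (4 - 95)*(1/21197) = 13176/(sqrt(-3992)) - 91*1/21197 = 13176/((2*I*sqrt(998))) - 91/21197 = 13176*(-I*sqrt(998)/1996) - 91/21197 = -3294*I*sqrt(998)/499 - 91/21197 = -91/21197 - 3294*I*sqrt(998)/499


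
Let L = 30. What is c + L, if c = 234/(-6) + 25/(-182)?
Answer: -1663/182 ≈ -9.1374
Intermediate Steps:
c = -7123/182 (c = 234*(-⅙) + 25*(-1/182) = -39 - 25/182 = -7123/182 ≈ -39.137)
c + L = -7123/182 + 30 = -1663/182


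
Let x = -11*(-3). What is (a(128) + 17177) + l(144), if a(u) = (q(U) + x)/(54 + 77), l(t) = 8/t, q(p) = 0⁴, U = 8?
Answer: 40504091/2358 ≈ 17177.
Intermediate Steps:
q(p) = 0
x = 33
a(u) = 33/131 (a(u) = (0 + 33)/(54 + 77) = 33/131)
(a(128) + 17177) + l(144) = (33/131 + 17177) + 8/144 = 2250220/131 + 8*(1/144) = 2250220/131 + 1/18 = 40504091/2358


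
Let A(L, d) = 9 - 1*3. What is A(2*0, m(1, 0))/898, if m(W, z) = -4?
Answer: 3/449 ≈ 0.0066815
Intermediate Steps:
A(L, d) = 6 (A(L, d) = 9 - 3 = 6)
A(2*0, m(1, 0))/898 = 6/898 = 6*(1/898) = 3/449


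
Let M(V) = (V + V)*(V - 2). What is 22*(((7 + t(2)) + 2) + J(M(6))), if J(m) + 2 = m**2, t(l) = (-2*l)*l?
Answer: 50666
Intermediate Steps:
t(l) = -2*l**2
M(V) = 2*V*(-2 + V) (M(V) = (2*V)*(-2 + V) = 2*V*(-2 + V))
J(m) = -2 + m**2
22*(((7 + t(2)) + 2) + J(M(6))) = 22*(((7 - 2*2**2) + 2) + (-2 + (2*6*(-2 + 6))**2)) = 22*(((7 - 2*4) + 2) + (-2 + (2*6*4)**2)) = 22*(((7 - 8) + 2) + (-2 + 48**2)) = 22*((-1 + 2) + (-2 + 2304)) = 22*(1 + 2302) = 22*2303 = 50666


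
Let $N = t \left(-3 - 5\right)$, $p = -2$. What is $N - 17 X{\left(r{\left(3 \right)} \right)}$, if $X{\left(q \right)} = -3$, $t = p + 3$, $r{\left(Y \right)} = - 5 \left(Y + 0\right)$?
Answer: $43$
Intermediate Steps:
$r{\left(Y \right)} = - 5 Y$
$t = 1$ ($t = -2 + 3 = 1$)
$N = -8$ ($N = 1 \left(-3 - 5\right) = 1 \left(-8\right) = -8$)
$N - 17 X{\left(r{\left(3 \right)} \right)} = -8 - -51 = -8 + 51 = 43$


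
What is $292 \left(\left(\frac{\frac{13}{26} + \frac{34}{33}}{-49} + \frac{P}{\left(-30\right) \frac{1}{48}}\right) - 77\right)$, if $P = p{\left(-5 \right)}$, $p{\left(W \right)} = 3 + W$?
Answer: $- \frac{174302246}{8085} \approx -21559.0$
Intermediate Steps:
$P = -2$ ($P = 3 - 5 = -2$)
$292 \left(\left(\frac{\frac{13}{26} + \frac{34}{33}}{-49} + \frac{P}{\left(-30\right) \frac{1}{48}}\right) - 77\right) = 292 \left(\left(\frac{\frac{13}{26} + \frac{34}{33}}{-49} - \frac{2}{\left(-30\right) \frac{1}{48}}\right) - 77\right) = 292 \left(\left(\left(13 \cdot \frac{1}{26} + 34 \cdot \frac{1}{33}\right) \left(- \frac{1}{49}\right) - \frac{2}{\left(-30\right) \frac{1}{48}}\right) - 77\right) = 292 \left(\left(\left(\frac{1}{2} + \frac{34}{33}\right) \left(- \frac{1}{49}\right) - \frac{2}{- \frac{5}{8}}\right) - 77\right) = 292 \left(\left(\frac{101}{66} \left(- \frac{1}{49}\right) - - \frac{16}{5}\right) - 77\right) = 292 \left(\left(- \frac{101}{3234} + \frac{16}{5}\right) - 77\right) = 292 \left(\frac{51239}{16170} - 77\right) = 292 \left(- \frac{1193851}{16170}\right) = - \frac{174302246}{8085}$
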